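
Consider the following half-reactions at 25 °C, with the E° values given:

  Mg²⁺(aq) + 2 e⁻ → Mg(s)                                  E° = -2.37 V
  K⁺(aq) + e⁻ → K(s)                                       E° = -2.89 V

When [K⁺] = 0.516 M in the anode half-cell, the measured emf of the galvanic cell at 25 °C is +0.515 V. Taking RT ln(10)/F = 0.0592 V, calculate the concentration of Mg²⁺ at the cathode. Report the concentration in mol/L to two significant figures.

Mg²⁺/Mg is the cathode, K⁺/K the anode: E°cell = +0.52 V, n = 2.
Overall reaction: Mg²⁺(aq) + 2 K(s) → Mg(s) + 2 K⁺(aq); Q = [K⁺]^2/[Mg²⁺]^1.
From E = E° − (0.0592/n) log Q: log Q = (E° − E)·n/0.0592 = (+0.52 − (+0.515))·2/0.0592 = 0.1689.
So 1·log[Mg²⁺] = 2·log(0.516) − log Q = -0.5747 − (0.1689) = -0.7436; [Mg²⁺] = 10^(-0.7436) ≈ 0.18 M.

0.18 M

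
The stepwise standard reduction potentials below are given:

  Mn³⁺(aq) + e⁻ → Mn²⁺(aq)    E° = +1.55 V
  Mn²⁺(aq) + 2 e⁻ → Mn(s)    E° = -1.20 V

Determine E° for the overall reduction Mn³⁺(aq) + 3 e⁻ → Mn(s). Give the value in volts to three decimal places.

Standard free energies of sequential steps add: ΔG°₃ = ΔG°₁ + ΔG°₂, so n₃E°₃ = n₁E°₁ + n₂E°₂.
E°₃ = (1×+1.55 + 2×-1.20) / 3 = (-0.850) / 3 = -0.283 V.
E° values themselves are not directly additive — weighting by electron count is essential.

-0.283 V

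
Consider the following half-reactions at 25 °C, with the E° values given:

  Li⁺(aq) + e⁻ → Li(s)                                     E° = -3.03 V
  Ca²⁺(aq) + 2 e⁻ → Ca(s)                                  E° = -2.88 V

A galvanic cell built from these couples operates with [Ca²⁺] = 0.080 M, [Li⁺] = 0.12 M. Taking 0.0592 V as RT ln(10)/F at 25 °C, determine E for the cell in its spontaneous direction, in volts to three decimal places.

+0.172 V

Ca²⁺/Ca is the cathode (higher E°), Li⁺/Li the anode: E°cell = -2.88 − (-3.03) = +0.15 V, n = 2.
Overall: Ca²⁺(aq) + 2 Li(s) → Ca(s) + 2 Li⁺(aq)
Q = [Li⁺]^2 / ([Ca²⁺]); log Q = -0.745.
E = E° − (0.0592/n) log Q = +0.15 − (0.0592/2)(-0.745) = +0.172 V.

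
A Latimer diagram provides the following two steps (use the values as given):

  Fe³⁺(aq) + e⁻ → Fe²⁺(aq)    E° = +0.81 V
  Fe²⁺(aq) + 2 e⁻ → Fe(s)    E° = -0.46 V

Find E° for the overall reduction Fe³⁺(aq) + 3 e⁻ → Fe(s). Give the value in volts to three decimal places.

Adding the free-energy changes (−nFE°) of the two steps gives −n₃FE°₃ = −n₁FE°₁ − n₂FE°₂.
E°₃ = (1×+0.81 + 2×-0.46) / 3 = (-0.110) / 3 = -0.037 V.

-0.037 V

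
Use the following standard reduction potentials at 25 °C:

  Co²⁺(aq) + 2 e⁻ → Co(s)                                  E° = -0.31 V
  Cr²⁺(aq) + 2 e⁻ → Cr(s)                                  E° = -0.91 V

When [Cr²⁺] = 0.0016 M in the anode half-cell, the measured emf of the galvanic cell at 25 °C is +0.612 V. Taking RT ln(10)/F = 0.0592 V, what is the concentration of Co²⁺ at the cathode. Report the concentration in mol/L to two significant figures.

Co²⁺/Co is the cathode, Cr²⁺/Cr the anode: E°cell = +0.60 V, n = 2.
Overall reaction: Co²⁺(aq) + Cr(s) → Co(s) + Cr²⁺(aq); Q = [Cr²⁺]^1/[Co²⁺]^1.
From E = E° − (0.0592/n) log Q: log Q = (E° − E)·n/0.0592 = (+0.60 − (+0.612))·2/0.0592 = -0.4054.
So 1·log[Co²⁺] = 1·log(0.0016) − log Q = -2.7959 − (-0.4054) = -2.3905; [Co²⁺] = 10^(-2.3905) ≈ 0.0041 M.

0.0041 M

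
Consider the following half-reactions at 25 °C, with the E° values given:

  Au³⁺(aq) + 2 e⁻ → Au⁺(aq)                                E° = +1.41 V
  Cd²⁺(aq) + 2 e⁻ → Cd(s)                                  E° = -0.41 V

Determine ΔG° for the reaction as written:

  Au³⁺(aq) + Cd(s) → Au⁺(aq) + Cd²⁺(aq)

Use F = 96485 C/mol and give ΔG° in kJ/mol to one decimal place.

As written, Au³⁺/Au⁺ is reduced (cathode) and Cd²⁺/Cd is oxidised (anode), so E°cell = (+1.41) − (-0.41) = +1.82 V.
Balancing electrons gives n = 2.
ΔG° = −nFE° = −(2)(96485)(+1.82) = -351,205 J = -351.2 kJ/mol.

-351.2 kJ/mol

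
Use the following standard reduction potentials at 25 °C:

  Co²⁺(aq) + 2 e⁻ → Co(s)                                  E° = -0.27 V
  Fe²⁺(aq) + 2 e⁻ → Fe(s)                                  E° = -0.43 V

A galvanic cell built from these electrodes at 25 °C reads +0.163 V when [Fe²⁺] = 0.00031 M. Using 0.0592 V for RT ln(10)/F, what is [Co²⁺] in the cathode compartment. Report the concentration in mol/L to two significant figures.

Co²⁺/Co is the cathode, Fe²⁺/Fe the anode: E°cell = +0.16 V, n = 2.
Overall reaction: Co²⁺(aq) + Fe(s) → Co(s) + Fe²⁺(aq); Q = [Fe²⁺]^1/[Co²⁺]^1.
From E = E° − (0.0592/n) log Q: log Q = (E° − E)·n/0.0592 = (+0.16 − (+0.163))·2/0.0592 = -0.1014.
So 1·log[Co²⁺] = 1·log(0.00031) − log Q = -3.5086 − (-0.1014) = -3.4072; [Co²⁺] = 10^(-3.4072) ≈ 0.00039 M.

0.00039 M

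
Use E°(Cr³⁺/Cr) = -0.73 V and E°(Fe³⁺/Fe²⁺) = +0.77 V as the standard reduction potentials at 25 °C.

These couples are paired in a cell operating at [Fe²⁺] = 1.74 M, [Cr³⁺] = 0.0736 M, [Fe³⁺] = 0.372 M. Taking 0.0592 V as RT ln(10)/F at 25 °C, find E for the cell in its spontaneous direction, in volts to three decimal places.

+1.483 V

Fe³⁺/Fe²⁺ is the cathode (higher E°), Cr³⁺/Cr the anode: E°cell = +0.77 − (-0.73) = +1.50 V, n = 3.
Overall: 3 Fe³⁺(aq) + Cr(s) → 3 Fe²⁺(aq) + Cr³⁺(aq)
Q = [Fe²⁺]^3·[Cr³⁺] / ([Fe³⁺]^3); log Q = 0.877.
E = E° − (0.0592/n) log Q = +1.50 − (0.0592/3)(0.877) = +1.483 V.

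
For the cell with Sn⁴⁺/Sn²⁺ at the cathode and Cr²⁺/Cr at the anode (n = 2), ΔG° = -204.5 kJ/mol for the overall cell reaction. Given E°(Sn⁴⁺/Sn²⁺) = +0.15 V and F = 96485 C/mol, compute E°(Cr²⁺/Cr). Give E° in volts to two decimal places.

-0.91 V

E°cell = −ΔG°/(nF) = −(-204.5×10³)/((2)(96485)) = +1.060 V.
Since Sn⁴⁺/Sn²⁺ is the cathode and Cr²⁺/Cr the anode, E°cell = E°(Sn⁴⁺/Sn²⁺) − E°(Cr²⁺/Cr).
So E°(Cr²⁺/Cr) = E°(Sn⁴⁺/Sn²⁺) − E°cell = (+0.15) − (+1.060) = -0.91 V.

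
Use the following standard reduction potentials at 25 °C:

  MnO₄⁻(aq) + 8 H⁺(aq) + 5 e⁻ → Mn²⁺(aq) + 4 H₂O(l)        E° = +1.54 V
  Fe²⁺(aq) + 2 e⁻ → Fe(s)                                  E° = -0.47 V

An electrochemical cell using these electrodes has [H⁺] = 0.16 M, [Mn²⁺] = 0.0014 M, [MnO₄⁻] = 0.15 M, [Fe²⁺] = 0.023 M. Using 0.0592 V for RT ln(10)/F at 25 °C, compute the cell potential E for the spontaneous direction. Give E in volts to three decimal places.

+2.007 V

MnO₄⁻/Mn²⁺ is the cathode (higher E°), Fe²⁺/Fe the anode: E°cell = +1.54 − (-0.47) = +2.01 V, n = 10.
Overall: 2 MnO₄⁻(aq) + 16 H⁺(aq) + 5 Fe(s) → 2 Mn²⁺(aq) + 8 H₂O(l) + 5 Fe²⁺(aq)
Q = [Mn²⁺]^2·[Fe²⁺]^5 / ([MnO₄⁻]^2·[H⁺]^16); log Q = 0.483.
E = E° − (0.0592/n) log Q = +2.01 − (0.0592/10)(0.483) = +2.007 V.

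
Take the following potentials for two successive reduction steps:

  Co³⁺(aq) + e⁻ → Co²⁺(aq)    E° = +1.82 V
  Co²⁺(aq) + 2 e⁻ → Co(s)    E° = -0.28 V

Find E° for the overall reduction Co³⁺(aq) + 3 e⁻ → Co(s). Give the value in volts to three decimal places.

+0.420 V

Adding the free-energy changes (−nFE°) of the two steps gives −n₃FE°₃ = −n₁FE°₁ − n₂FE°₂.
E°₃ = (1×+1.82 + 2×-0.28) / 3 = (+1.260) / 3 = +0.420 V.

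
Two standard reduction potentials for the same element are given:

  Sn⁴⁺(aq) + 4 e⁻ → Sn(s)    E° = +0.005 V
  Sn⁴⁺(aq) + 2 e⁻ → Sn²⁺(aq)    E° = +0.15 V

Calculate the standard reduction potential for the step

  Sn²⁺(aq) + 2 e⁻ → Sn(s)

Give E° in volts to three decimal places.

-0.140 V

Sequential free energies add, so n₃E°₃ = n₁E°₁ + n₂E°₂.
With n₃ = 4, and the known step contributing 2×(+0.15) V, the unknown satisfies 2·E° = 4×(+0.005) − 2×(+0.15) = -0.280.
E° = -0.280 / 2 = -0.140 V.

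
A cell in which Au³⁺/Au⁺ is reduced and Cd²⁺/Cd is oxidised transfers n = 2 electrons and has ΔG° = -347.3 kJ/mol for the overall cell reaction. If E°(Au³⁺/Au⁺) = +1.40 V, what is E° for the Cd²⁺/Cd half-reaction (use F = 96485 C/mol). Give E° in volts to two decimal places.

-0.40 V

E°cell = −ΔG°/(nF) = −(-347.3×10³)/((2)(96485)) = +1.800 V.
Since Au³⁺/Au⁺ is the cathode and Cd²⁺/Cd the anode, E°cell = E°(Au³⁺/Au⁺) − E°(Cd²⁺/Cd).
So E°(Cd²⁺/Cd) = E°(Au³⁺/Au⁺) − E°cell = (+1.40) − (+1.800) = -0.40 V.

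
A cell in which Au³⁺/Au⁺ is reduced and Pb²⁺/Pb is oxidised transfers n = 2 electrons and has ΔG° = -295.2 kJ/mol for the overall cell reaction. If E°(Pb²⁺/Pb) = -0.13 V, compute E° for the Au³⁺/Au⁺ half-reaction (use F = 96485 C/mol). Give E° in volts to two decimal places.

E°cell = −ΔG°/(nF) = −(-295.2×10³)/((2)(96485)) = +1.530 V.
Since Au³⁺/Au⁺ is the cathode and Pb²⁺/Pb the anode, E°cell = E°(Au³⁺/Au⁺) − E°(Pb²⁺/Pb).
So E°(Au³⁺/Au⁺) = E°cell + E°(Pb²⁺/Pb) = +1.530 + (-0.13) = +1.40 V.

+1.40 V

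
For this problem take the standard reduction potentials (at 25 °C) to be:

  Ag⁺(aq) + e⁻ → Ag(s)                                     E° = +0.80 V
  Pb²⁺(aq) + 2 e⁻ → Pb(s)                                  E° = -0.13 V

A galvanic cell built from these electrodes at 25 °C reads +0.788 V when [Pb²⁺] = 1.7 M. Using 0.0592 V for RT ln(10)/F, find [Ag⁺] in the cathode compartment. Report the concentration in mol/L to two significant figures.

0.0052 M

Ag⁺/Ag is the cathode, Pb²⁺/Pb the anode: E°cell = +0.93 V, n = 2.
Overall reaction: 2 Ag⁺(aq) + Pb(s) → 2 Ag(s) + Pb²⁺(aq); Q = [Pb²⁺]^1/[Ag⁺]^2.
From E = E° − (0.0592/n) log Q: log Q = (E° − E)·n/0.0592 = (+0.93 − (+0.788))·2/0.0592 = 4.7973.
So 2·log[Ag⁺] = 1·log(1.7) − log Q = 0.2304 − (4.7973) = -4.5669; log[Ag⁺] = -4.5669 / 2 = -2.2835; [Ag⁺] = 10^(-2.2835) ≈ 0.0052 M.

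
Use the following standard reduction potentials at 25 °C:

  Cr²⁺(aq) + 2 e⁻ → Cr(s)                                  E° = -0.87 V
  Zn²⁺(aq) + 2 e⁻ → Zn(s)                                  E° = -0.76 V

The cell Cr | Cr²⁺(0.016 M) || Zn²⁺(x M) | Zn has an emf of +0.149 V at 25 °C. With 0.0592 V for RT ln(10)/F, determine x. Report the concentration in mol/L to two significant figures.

0.33 M

Zn²⁺/Zn is the cathode, Cr²⁺/Cr the anode: E°cell = +0.11 V, n = 2.
Overall reaction: Zn²⁺(aq) + Cr(s) → Zn(s) + Cr²⁺(aq); Q = [Cr²⁺]^1/[Zn²⁺]^1.
From E = E° − (0.0592/n) log Q: log Q = (E° − E)·n/0.0592 = (+0.11 − (+0.149))·2/0.0592 = -1.3176.
So 1·log[Zn²⁺] = 1·log(0.016) − log Q = -1.7959 − (-1.3176) = -0.4783; [Zn²⁺] = 10^(-0.4783) ≈ 0.33 M.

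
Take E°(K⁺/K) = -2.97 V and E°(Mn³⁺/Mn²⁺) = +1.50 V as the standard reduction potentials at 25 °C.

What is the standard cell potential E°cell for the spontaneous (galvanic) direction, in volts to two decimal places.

The Mn³⁺/Mn²⁺ couple has the higher reduction potential, so it is the cathode; K⁺/K is oxidised at the anode.
E°cell = E°(cathode) − E°(anode) = (+1.50) − (-2.97) = +4.47 V.
Since E°cell > 0, the reaction is spontaneous under standard conditions.

+4.47 V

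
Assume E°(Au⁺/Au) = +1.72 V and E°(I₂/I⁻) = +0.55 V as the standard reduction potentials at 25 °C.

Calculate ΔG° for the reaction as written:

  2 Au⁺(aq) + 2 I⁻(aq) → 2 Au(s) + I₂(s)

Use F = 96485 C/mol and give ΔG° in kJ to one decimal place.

As written, Au⁺/Au is reduced (cathode) and I₂/I⁻ is oxidised (anode), so E°cell = (+1.72) − (+0.55) = +1.17 V.
Balancing electrons gives n = 2.
ΔG° = −nFE° = −(2)(96485)(+1.17) = -225,775 J = -225.8 kJ.

-225.8 kJ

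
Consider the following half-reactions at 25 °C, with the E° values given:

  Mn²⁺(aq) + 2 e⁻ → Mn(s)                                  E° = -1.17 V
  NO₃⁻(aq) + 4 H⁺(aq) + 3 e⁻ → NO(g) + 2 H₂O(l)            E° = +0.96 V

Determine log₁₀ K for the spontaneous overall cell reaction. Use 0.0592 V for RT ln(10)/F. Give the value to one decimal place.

Cathode: NO₃⁻/NO; anode: Mn²⁺/Mn. E°cell = +2.13 V, n = 6.
log K = nE°cell / 0.0592 = (6)(+2.13) / 0.0592 = 215.9.

215.9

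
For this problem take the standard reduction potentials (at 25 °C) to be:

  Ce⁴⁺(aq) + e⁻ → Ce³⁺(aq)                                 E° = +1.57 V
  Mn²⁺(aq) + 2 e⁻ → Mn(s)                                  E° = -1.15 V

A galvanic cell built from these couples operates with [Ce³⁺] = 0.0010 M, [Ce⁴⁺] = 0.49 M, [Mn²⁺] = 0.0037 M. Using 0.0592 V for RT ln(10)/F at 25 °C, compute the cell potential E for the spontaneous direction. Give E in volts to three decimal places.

+2.951 V

Ce⁴⁺/Ce³⁺ is the cathode (higher E°), Mn²⁺/Mn the anode: E°cell = +1.57 − (-1.15) = +2.72 V, n = 2.
Overall: 2 Ce⁴⁺(aq) + Mn(s) → 2 Ce³⁺(aq) + Mn²⁺(aq)
Q = [Ce³⁺]^2·[Mn²⁺] / ([Ce⁴⁺]^2); log Q = -7.812.
E = E° − (0.0592/n) log Q = +2.72 − (0.0592/2)(-7.812) = +2.951 V.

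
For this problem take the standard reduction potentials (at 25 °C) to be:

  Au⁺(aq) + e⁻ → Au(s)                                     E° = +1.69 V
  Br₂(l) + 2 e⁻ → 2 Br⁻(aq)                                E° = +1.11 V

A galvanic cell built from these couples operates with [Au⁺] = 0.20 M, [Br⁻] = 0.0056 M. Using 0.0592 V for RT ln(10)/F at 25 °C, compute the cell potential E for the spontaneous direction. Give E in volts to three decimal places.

Au⁺/Au is the cathode (higher E°), Br₂/Br⁻ the anode: E°cell = +1.69 − (+1.11) = +0.58 V, n = 2.
Overall: 2 Au⁺(aq) + 2 Br⁻(aq) → 2 Au(s) + Br₂(l)
Q = 1 / ([Au⁺]^2·[Br⁻]^2); log Q = 5.902.
E = E° − (0.0592/n) log Q = +0.58 − (0.0592/2)(5.902) = +0.405 V.

+0.405 V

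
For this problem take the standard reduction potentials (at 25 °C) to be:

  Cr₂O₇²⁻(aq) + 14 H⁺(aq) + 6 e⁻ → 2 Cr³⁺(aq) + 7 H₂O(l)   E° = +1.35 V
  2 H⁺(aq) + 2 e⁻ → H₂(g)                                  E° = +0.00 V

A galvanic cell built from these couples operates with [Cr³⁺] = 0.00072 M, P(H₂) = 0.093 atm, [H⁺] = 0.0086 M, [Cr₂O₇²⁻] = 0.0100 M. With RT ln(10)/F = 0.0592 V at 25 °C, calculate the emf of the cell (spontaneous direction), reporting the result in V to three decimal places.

Cr₂O₇²⁻/Cr³⁺ is the cathode (higher E°), H⁺/H₂ the anode: E°cell = +1.35 − (+0.00) = +1.35 V, n = 6.
Overall: Cr₂O₇²⁻(aq) + 8 H⁺(aq) + 3 H₂(g) → 2 Cr³⁺(aq) + 7 H₂O(l)
Q = [Cr³⁺]^2 / ([Cr₂O₇²⁻]·[H⁺]^8·P(H₂)^3); log Q = 15.333.
E = E° − (0.0592/n) log Q = +1.35 − (0.0592/6)(15.333) = +1.199 V.

+1.199 V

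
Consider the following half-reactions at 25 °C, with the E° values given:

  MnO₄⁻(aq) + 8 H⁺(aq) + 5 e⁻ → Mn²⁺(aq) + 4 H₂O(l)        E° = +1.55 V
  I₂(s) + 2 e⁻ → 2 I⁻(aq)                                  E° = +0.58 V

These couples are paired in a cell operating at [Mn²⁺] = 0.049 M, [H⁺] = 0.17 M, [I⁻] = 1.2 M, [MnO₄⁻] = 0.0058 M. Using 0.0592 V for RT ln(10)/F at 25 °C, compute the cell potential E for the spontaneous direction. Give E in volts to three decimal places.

+0.891 V

MnO₄⁻/Mn²⁺ is the cathode (higher E°), I₂/I⁻ the anode: E°cell = +1.55 − (+0.58) = +0.97 V, n = 10.
Overall: 2 MnO₄⁻(aq) + 16 H⁺(aq) + 10 I⁻(aq) → 2 Mn²⁺(aq) + 8 H₂O(l) + 5 I₂(s)
Q = [Mn²⁺]^2 / ([MnO₄⁻]^2·[H⁺]^16·[I⁻]^10); log Q = 13.375.
E = E° − (0.0592/n) log Q = +0.97 − (0.0592/10)(13.375) = +0.891 V.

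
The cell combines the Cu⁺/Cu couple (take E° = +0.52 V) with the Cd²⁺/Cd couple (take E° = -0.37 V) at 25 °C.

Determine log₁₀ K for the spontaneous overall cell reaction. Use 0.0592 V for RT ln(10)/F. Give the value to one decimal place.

Cathode: Cu⁺/Cu; anode: Cd²⁺/Cd. E°cell = +0.89 V, n = 2.
log K = nE°cell / 0.0592 = (2)(+0.89) / 0.0592 = 30.1.

30.1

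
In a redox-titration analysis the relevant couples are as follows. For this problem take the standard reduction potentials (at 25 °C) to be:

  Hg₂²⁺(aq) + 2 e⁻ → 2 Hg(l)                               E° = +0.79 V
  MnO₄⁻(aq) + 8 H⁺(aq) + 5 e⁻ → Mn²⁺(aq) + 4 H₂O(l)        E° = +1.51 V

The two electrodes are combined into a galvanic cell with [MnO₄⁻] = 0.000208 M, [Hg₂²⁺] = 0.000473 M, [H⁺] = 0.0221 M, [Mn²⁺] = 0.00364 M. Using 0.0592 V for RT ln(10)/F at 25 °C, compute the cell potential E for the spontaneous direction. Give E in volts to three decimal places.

+0.647 V

MnO₄⁻/Mn²⁺ is the cathode (higher E°), Hg₂²⁺/Hg the anode: E°cell = +1.51 − (+0.79) = +0.72 V, n = 10.
Overall: 2 MnO₄⁻(aq) + 16 H⁺(aq) + 10 Hg(l) → 2 Mn²⁺(aq) + 8 H₂O(l) + 5 Hg₂²⁺(aq)
Q = [Mn²⁺]^2·[Hg₂²⁺]^5 / ([MnO₄⁻]^2·[H⁺]^16); log Q = 12.350.
E = E° − (0.0592/n) log Q = +0.72 − (0.0592/10)(12.350) = +0.647 V.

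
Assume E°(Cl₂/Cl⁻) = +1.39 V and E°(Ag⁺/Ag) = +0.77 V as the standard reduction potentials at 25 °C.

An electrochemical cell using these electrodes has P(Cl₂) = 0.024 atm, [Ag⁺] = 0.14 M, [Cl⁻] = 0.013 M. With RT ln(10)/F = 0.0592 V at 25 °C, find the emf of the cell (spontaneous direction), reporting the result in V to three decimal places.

+0.734 V

Cl₂/Cl⁻ is the cathode (higher E°), Ag⁺/Ag the anode: E°cell = +1.39 − (+0.77) = +0.62 V, n = 2.
Overall: Cl₂(g) + 2 Ag(s) → 2 Cl⁻(aq) + 2 Ag⁺(aq)
Q = [Cl⁻]^2·[Ag⁺]^2 / (P(Cl₂)); log Q = -3.860.
E = E° − (0.0592/n) log Q = +0.62 − (0.0592/2)(-3.860) = +0.734 V.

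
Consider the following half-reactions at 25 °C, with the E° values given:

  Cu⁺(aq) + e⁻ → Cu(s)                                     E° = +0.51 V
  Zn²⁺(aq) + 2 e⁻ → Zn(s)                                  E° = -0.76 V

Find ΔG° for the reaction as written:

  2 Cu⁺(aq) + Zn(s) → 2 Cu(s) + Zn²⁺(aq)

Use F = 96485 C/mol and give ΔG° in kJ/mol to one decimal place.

As written, Cu⁺/Cu is reduced (cathode) and Zn²⁺/Zn is oxidised (anode), so E°cell = (+0.51) − (-0.76) = +1.27 V.
Balancing electrons gives n = 2.
ΔG° = −nFE° = −(2)(96485)(+1.27) = -245,072 J = -245.1 kJ/mol.

-245.1 kJ/mol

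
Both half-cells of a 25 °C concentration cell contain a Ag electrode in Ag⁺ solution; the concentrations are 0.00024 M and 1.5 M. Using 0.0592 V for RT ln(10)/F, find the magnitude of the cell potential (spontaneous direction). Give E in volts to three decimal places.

+0.225 V

For a concentration cell E°cell = 0. The 1.5 M side is the cathode (reduction is favoured where [Ag⁺] is higher).
With n = 1, E = −(0.0592/1) log([Ag⁺]ₐₙ/[Ag⁺]꜀ₐₜ) = −(0.0592/1) log(0.00024/1.5) = −(0.0592/1)(-3.796) = +0.225 V.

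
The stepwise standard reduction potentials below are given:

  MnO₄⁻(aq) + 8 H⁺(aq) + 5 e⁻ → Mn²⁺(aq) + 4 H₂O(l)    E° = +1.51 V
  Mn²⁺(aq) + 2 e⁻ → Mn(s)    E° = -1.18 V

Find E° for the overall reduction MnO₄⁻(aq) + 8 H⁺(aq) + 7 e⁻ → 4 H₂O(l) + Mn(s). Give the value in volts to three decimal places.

Adding the free-energy changes (−nFE°) of the two steps gives −n₃FE°₃ = −n₁FE°₁ − n₂FE°₂.
E°₃ = (5×+1.51 + 2×-1.18) / 7 = (+5.190) / 7 = +0.741 V.
E° values themselves are not directly additive — weighting by electron count is essential.

+0.741 V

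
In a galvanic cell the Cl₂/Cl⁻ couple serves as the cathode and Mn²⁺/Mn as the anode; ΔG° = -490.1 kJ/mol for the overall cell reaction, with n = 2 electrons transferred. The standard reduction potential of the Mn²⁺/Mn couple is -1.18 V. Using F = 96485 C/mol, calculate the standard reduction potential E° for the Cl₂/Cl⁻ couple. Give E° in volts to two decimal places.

+1.36 V

E°cell = −ΔG°/(nF) = −(-490.1×10³)/((2)(96485)) = +2.540 V.
Since Cl₂/Cl⁻ is the cathode and Mn²⁺/Mn the anode, E°cell = E°(Cl₂/Cl⁻) − E°(Mn²⁺/Mn).
So E°(Cl₂/Cl⁻) = E°cell + E°(Mn²⁺/Mn) = +2.540 + (-1.18) = +1.36 V.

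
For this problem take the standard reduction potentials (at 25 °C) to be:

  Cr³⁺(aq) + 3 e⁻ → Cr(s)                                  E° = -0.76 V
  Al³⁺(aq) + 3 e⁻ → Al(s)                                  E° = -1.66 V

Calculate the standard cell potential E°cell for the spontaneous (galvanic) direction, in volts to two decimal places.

The Cr³⁺/Cr couple has the higher reduction potential, so it is the cathode; Al³⁺/Al is oxidised at the anode.
E°cell = E°(cathode) − E°(anode) = (-0.76) − (-1.66) = +0.90 V.

+0.90 V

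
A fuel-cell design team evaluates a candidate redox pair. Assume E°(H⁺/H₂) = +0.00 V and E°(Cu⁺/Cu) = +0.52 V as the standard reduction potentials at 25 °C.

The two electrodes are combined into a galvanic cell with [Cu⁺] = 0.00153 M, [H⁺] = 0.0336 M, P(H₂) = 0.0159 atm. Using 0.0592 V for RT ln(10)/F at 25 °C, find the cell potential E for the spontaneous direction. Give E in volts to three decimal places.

Cu⁺/Cu is the cathode (higher E°), H⁺/H₂ the anode: E°cell = +0.52 − (+0.00) = +0.52 V, n = 2.
Overall: 2 Cu⁺(aq) + H₂(g) → 2 Cu(s) + 2 H⁺(aq)
Q = [H⁺]^2 / ([Cu⁺]^2·P(H₂)); log Q = 4.482.
E = E° − (0.0592/n) log Q = +0.52 − (0.0592/2)(4.482) = +0.387 V.

+0.387 V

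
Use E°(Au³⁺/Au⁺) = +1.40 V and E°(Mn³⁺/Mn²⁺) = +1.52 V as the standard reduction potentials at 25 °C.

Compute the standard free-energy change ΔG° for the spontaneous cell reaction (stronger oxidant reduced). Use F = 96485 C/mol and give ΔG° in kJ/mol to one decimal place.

-23.2 kJ/mol

Mn³⁺/Mn²⁺ (E° = +1.52 V) is the cathode; Au³⁺/Au⁺ (E° = +1.40 V) is the anode, so E°cell = +0.12 V.
Balancing electrons gives n = 2 (lcm of 1 and 2).
ΔG° = −nFE° = −(2)(96485)(+0.12) = -23,156 J = -23.2 kJ/mol.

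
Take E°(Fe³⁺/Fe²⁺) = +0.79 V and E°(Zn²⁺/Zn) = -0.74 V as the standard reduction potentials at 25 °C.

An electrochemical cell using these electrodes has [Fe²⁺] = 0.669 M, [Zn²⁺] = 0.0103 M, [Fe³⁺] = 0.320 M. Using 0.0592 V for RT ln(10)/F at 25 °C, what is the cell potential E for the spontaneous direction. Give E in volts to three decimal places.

Fe³⁺/Fe²⁺ is the cathode (higher E°), Zn²⁺/Zn the anode: E°cell = +0.79 − (-0.74) = +1.53 V, n = 2.
Overall: 2 Fe³⁺(aq) + Zn(s) → 2 Fe²⁺(aq) + Zn²⁺(aq)
Q = [Fe²⁺]^2·[Zn²⁺] / ([Fe³⁺]^2); log Q = -1.347.
E = E° − (0.0592/n) log Q = +1.53 − (0.0592/2)(-1.347) = +1.570 V.

+1.570 V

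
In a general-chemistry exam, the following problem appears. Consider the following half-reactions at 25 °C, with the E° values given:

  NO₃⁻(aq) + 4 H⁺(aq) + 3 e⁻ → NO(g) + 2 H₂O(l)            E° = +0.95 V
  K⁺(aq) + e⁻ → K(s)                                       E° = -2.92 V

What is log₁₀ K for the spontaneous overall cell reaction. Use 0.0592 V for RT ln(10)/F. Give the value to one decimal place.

Cathode: NO₃⁻/NO; anode: K⁺/K. E°cell = +3.87 V, n = 3.
log K = nE°cell / 0.0592 = (3)(+3.87) / 0.0592 = 196.1.

196.1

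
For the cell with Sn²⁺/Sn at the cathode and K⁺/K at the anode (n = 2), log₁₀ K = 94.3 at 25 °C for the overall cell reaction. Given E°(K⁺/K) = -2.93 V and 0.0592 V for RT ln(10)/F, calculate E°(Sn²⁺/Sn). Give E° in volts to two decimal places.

-0.14 V

E°cell = (0.0592/n)·log K = (0.0592/2)(94.3) = +2.791 V.
Since Sn²⁺/Sn is the cathode and K⁺/K the anode, E°cell = E°(Sn²⁺/Sn) − E°(K⁺/K).
So E°(Sn²⁺/Sn) = E°cell + E°(K⁺/K) = +2.791 + (-2.93) = -0.14 V.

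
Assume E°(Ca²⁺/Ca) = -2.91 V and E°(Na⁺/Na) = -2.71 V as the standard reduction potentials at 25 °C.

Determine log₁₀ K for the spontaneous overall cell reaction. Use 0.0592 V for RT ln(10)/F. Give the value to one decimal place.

6.8

Cathode: Na⁺/Na; anode: Ca²⁺/Ca. E°cell = +0.20 V, n = 2.
log K = nE°cell / 0.0592 = (2)(+0.20) / 0.0592 = 6.8.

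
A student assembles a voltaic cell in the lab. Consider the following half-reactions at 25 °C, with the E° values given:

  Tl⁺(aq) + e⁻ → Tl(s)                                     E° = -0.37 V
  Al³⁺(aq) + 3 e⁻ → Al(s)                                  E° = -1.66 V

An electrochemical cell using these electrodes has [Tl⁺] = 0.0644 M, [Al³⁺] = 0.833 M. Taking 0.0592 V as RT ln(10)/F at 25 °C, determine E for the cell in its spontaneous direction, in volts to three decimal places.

Tl⁺/Tl is the cathode (higher E°), Al³⁺/Al the anode: E°cell = -0.37 − (-1.66) = +1.29 V, n = 3.
Overall: 3 Tl⁺(aq) + Al(s) → 3 Tl(s) + Al³⁺(aq)
Q = [Al³⁺] / ([Tl⁺]^3); log Q = 3.494.
E = E° − (0.0592/n) log Q = +1.29 − (0.0592/3)(3.494) = +1.221 V.

+1.221 V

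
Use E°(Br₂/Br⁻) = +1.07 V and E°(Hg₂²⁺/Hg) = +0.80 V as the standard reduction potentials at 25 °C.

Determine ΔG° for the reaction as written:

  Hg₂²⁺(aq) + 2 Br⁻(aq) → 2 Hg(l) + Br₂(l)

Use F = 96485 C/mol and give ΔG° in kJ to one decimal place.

As written, Hg₂²⁺/Hg is reduced (cathode) and Br₂/Br⁻ is oxidised (anode), so E°cell = (+0.80) − (+1.07) = -0.27 V.
Balancing electrons gives n = 2.
ΔG° = −nFE° = −(2)(96485)(-0.27) = 52,102 J = +52.1 kJ.

+52.1 kJ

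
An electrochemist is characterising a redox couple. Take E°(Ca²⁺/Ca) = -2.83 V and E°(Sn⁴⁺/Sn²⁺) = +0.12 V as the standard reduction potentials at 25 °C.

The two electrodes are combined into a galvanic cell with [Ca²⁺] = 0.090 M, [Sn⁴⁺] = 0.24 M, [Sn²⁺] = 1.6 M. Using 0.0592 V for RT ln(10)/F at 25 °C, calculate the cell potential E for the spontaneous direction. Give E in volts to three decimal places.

Sn⁴⁺/Sn²⁺ is the cathode (higher E°), Ca²⁺/Ca the anode: E°cell = +0.12 − (-2.83) = +2.95 V, n = 2.
Overall: Sn⁴⁺(aq) + Ca(s) → Sn²⁺(aq) + Ca²⁺(aq)
Q = [Sn²⁺]·[Ca²⁺] / ([Sn⁴⁺]); log Q = -0.222.
E = E° − (0.0592/n) log Q = +2.95 − (0.0592/2)(-0.222) = +2.957 V.

+2.957 V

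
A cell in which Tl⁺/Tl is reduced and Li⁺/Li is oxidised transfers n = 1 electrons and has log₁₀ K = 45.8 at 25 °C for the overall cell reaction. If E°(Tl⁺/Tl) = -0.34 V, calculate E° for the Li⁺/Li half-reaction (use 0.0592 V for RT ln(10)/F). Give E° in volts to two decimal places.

-3.05 V

E°cell = (0.0592/n)·log K = (0.0592/1)(45.8) = +2.711 V.
Since Tl⁺/Tl is the cathode and Li⁺/Li the anode, E°cell = E°(Tl⁺/Tl) − E°(Li⁺/Li).
So E°(Li⁺/Li) = E°(Tl⁺/Tl) − E°cell = (-0.34) − (+2.711) = -3.05 V.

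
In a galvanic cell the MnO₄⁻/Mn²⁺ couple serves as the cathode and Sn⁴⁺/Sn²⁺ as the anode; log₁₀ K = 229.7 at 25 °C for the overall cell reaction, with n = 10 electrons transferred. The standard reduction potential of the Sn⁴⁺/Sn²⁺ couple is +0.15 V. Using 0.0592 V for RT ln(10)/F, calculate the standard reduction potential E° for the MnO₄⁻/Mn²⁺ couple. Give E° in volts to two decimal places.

E°cell = (0.0592/n)·log K = (0.0592/10)(229.7) = +1.360 V.
Since MnO₄⁻/Mn²⁺ is the cathode and Sn⁴⁺/Sn²⁺ the anode, E°cell = E°(MnO₄⁻/Mn²⁺) − E°(Sn⁴⁺/Sn²⁺).
So E°(MnO₄⁻/Mn²⁺) = E°cell + E°(Sn⁴⁺/Sn²⁺) = +1.360 + (+0.15) = +1.51 V.

+1.51 V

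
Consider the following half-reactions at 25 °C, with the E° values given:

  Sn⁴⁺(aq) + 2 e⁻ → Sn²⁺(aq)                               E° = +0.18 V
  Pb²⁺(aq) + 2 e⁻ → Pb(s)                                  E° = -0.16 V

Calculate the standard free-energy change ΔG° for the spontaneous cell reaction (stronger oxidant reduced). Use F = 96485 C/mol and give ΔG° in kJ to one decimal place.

Sn⁴⁺/Sn²⁺ (E° = +0.18 V) is the cathode; Pb²⁺/Pb (E° = -0.16 V) is the anode, so E°cell = +0.34 V.
Balancing electrons gives n = 2 (lcm of 2 and 2).
ΔG° = −nFE° = −(2)(96485)(+0.34) = -65,610 J = -65.6 kJ.

-65.6 kJ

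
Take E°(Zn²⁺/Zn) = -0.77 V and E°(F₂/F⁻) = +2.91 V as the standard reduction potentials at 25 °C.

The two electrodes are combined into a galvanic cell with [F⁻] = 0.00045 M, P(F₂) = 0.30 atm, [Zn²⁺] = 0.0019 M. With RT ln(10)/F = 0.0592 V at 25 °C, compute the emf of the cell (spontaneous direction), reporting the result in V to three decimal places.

+3.943 V

F₂/F⁻ is the cathode (higher E°), Zn²⁺/Zn the anode: E°cell = +2.91 − (-0.77) = +3.68 V, n = 2.
Overall: F₂(g) + Zn(s) → 2 F⁻(aq) + Zn²⁺(aq)
Q = [F⁻]^2·[Zn²⁺] / (P(F₂)); log Q = -8.892.
E = E° − (0.0592/n) log Q = +3.68 − (0.0592/2)(-8.892) = +3.943 V.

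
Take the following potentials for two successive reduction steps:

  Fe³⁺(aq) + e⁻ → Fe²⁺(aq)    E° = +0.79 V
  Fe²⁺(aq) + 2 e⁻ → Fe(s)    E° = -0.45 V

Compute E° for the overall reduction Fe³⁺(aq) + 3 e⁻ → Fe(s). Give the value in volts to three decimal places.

Adding the free-energy changes (−nFE°) of the two steps gives −n₃FE°₃ = −n₁FE°₁ − n₂FE°₂.
E°₃ = (1×+0.79 + 2×-0.45) / 3 = (-0.110) / 3 = -0.037 V.

-0.037 V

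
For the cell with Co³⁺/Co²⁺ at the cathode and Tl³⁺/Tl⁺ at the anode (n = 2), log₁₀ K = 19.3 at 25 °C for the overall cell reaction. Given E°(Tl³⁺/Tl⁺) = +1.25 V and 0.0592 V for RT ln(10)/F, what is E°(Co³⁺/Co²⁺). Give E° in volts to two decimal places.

+1.82 V

E°cell = (0.0592/n)·log K = (0.0592/2)(19.3) = +0.571 V.
Since Co³⁺/Co²⁺ is the cathode and Tl³⁺/Tl⁺ the anode, E°cell = E°(Co³⁺/Co²⁺) − E°(Tl³⁺/Tl⁺).
So E°(Co³⁺/Co²⁺) = E°cell + E°(Tl³⁺/Tl⁺) = +0.571 + (+1.25) = +1.82 V.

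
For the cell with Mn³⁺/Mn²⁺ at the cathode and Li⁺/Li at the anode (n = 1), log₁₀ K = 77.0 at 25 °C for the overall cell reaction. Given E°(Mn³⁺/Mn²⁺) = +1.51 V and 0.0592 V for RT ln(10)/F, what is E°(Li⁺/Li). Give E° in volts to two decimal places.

E°cell = (0.0592/n)·log K = (0.0592/1)(77.0) = +4.558 V.
Since Mn³⁺/Mn²⁺ is the cathode and Li⁺/Li the anode, E°cell = E°(Mn³⁺/Mn²⁺) − E°(Li⁺/Li).
So E°(Li⁺/Li) = E°(Mn³⁺/Mn²⁺) − E°cell = (+1.51) − (+4.558) = -3.05 V.

-3.05 V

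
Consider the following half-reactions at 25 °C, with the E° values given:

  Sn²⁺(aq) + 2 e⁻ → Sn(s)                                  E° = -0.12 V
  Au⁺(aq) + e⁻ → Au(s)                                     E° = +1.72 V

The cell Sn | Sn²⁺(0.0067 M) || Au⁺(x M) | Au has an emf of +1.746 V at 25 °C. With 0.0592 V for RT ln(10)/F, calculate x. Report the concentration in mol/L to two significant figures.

Au⁺/Au is the cathode, Sn²⁺/Sn the anode: E°cell = +1.84 V, n = 2.
Overall reaction: 2 Au⁺(aq) + Sn(s) → 2 Au(s) + Sn²⁺(aq); Q = [Sn²⁺]^1/[Au⁺]^2.
From E = E° − (0.0592/n) log Q: log Q = (E° − E)·n/0.0592 = (+1.84 − (+1.746))·2/0.0592 = 3.1757.
So 2·log[Au⁺] = 1·log(0.0067) − log Q = -2.1739 − (3.1757) = -5.3496; log[Au⁺] = -5.3496 / 2 = -2.6748; [Au⁺] = 10^(-2.6748) ≈ 0.0021 M.

0.0021 M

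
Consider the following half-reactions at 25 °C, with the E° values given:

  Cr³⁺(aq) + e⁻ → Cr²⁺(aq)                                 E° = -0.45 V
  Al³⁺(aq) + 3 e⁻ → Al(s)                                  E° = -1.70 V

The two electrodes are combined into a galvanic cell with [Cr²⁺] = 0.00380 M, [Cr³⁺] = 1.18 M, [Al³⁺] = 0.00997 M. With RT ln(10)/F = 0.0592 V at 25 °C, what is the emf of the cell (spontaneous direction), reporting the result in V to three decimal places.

Cr³⁺/Cr²⁺ is the cathode (higher E°), Al³⁺/Al the anode: E°cell = -0.45 − (-1.70) = +1.25 V, n = 3.
Overall: 3 Cr³⁺(aq) + Al(s) → 3 Cr²⁺(aq) + Al³⁺(aq)
Q = [Cr²⁺]^3·[Al³⁺] / ([Cr³⁺]^3); log Q = -9.478.
E = E° − (0.0592/n) log Q = +1.25 − (0.0592/3)(-9.478) = +1.437 V.

+1.437 V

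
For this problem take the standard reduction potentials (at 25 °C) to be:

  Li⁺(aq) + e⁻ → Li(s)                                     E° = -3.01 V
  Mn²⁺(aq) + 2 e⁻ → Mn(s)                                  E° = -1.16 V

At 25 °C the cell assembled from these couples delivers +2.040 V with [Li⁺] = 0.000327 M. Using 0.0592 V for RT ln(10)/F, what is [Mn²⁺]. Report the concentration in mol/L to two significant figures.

0.28 M

Mn²⁺/Mn is the cathode, Li⁺/Li the anode: E°cell = +1.85 V, n = 2.
Overall reaction: Mn²⁺(aq) + 2 Li(s) → Mn(s) + 2 Li⁺(aq); Q = [Li⁺]^2/[Mn²⁺]^1.
From E = E° − (0.0592/n) log Q: log Q = (E° − E)·n/0.0592 = (+1.85 − (+2.040))·2/0.0592 = -6.4189.
So 1·log[Mn²⁺] = 2·log(0.000327) − log Q = -6.9709 − (-6.4189) = -0.5520; [Mn²⁺] = 10^(-0.5520) ≈ 0.28 M.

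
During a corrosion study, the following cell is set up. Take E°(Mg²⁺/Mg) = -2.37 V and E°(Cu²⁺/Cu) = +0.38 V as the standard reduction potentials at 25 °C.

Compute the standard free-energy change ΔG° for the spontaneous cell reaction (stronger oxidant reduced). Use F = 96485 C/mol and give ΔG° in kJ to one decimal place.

Cu²⁺/Cu (E° = +0.38 V) is the cathode; Mg²⁺/Mg (E° = -2.37 V) is the anode, so E°cell = +2.75 V.
Balancing electrons gives n = 2 (lcm of 2 and 2).
ΔG° = −nFE° = −(2)(96485)(+2.75) = -530,668 J = -530.7 kJ.

-530.7 kJ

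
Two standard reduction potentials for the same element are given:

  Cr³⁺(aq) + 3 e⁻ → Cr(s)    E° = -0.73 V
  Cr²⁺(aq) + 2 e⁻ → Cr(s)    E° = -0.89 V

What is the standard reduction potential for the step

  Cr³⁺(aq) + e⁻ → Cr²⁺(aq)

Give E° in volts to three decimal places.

-0.410 V

Sequential free energies add, so n₃E°₃ = n₁E°₁ + n₂E°₂.
With n₃ = 3, and the known step contributing 2×(-0.89) V, the unknown satisfies 1·E° = 3×(-0.73) − 2×(-0.89) = -0.410.
E° = -0.410 / 1 = -0.410 V.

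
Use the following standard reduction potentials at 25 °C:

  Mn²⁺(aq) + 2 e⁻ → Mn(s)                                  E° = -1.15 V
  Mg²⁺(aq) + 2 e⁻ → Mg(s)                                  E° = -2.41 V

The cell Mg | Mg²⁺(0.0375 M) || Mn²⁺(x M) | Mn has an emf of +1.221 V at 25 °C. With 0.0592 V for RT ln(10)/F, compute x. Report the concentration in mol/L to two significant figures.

Mn²⁺/Mn is the cathode, Mg²⁺/Mg the anode: E°cell = +1.26 V, n = 2.
Overall reaction: Mn²⁺(aq) + Mg(s) → Mn(s) + Mg²⁺(aq); Q = [Mg²⁺]^1/[Mn²⁺]^1.
From E = E° − (0.0592/n) log Q: log Q = (E° − E)·n/0.0592 = (+1.26 − (+1.221))·2/0.0592 = 1.3176.
So 1·log[Mn²⁺] = 1·log(0.0375) − log Q = -1.4260 − (1.3176) = -2.7436; [Mn²⁺] = 10^(-2.7436) ≈ 0.0018 M.

0.0018 M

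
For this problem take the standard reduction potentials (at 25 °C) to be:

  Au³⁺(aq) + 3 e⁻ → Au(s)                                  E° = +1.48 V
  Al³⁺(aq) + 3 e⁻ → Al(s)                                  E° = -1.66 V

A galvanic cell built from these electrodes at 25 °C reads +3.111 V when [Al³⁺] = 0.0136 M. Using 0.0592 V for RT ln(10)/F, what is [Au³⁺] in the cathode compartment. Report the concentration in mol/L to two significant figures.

Au³⁺/Au is the cathode, Al³⁺/Al the anode: E°cell = +3.14 V, n = 3.
Overall reaction: Au³⁺(aq) + Al(s) → Au(s) + Al³⁺(aq); Q = [Al³⁺]^1/[Au³⁺]^1.
From E = E° − (0.0592/n) log Q: log Q = (E° − E)·n/0.0592 = (+3.14 − (+3.111))·3/0.0592 = 1.4696.
So 1·log[Au³⁺] = 1·log(0.0136) − log Q = -1.8665 − (1.4696) = -3.3361; [Au³⁺] = 10^(-3.3361) ≈ 0.00046 M.

0.00046 M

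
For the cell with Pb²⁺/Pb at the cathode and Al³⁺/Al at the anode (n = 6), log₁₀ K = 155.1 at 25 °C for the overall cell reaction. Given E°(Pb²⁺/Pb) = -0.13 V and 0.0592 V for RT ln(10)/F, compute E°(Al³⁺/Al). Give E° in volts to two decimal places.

E°cell = (0.0592/n)·log K = (0.0592/6)(155.1) = +1.530 V.
Since Pb²⁺/Pb is the cathode and Al³⁺/Al the anode, E°cell = E°(Pb²⁺/Pb) − E°(Al³⁺/Al).
So E°(Al³⁺/Al) = E°(Pb²⁺/Pb) − E°cell = (-0.13) − (+1.530) = -1.66 V.

-1.66 V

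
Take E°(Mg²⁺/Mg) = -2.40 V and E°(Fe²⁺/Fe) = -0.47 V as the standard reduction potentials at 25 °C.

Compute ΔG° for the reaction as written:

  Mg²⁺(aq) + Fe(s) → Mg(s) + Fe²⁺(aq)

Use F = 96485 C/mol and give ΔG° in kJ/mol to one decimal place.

+372.4 kJ/mol

As written, Mg²⁺/Mg is reduced (cathode) and Fe²⁺/Fe is oxidised (anode), so E°cell = (-2.40) − (-0.47) = -1.93 V.
Balancing electrons gives n = 2.
ΔG° = −nFE° = −(2)(96485)(-1.93) = 372,432 J = +372.4 kJ/mol.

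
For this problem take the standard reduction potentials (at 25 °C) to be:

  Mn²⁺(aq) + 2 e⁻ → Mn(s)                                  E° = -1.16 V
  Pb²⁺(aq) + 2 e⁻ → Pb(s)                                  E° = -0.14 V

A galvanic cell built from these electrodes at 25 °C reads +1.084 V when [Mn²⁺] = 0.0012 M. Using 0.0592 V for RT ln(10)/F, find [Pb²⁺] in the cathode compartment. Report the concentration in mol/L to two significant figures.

Pb²⁺/Pb is the cathode, Mn²⁺/Mn the anode: E°cell = +1.02 V, n = 2.
Overall reaction: Pb²⁺(aq) + Mn(s) → Pb(s) + Mn²⁺(aq); Q = [Mn²⁺]^1/[Pb²⁺]^1.
From E = E° − (0.0592/n) log Q: log Q = (E° − E)·n/0.0592 = (+1.02 − (+1.084))·2/0.0592 = -2.1622.
So 1·log[Pb²⁺] = 1·log(0.0012) − log Q = -2.9208 − (-2.1622) = -0.7586; [Pb²⁺] = 10^(-0.7586) ≈ 0.17 M.

0.17 M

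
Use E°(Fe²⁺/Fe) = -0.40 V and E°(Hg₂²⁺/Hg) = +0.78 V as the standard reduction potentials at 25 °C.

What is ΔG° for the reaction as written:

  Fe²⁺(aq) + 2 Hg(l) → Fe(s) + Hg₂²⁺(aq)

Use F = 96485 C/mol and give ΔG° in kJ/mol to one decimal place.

As written, Fe²⁺/Fe is reduced (cathode) and Hg₂²⁺/Hg is oxidised (anode), so E°cell = (-0.40) − (+0.78) = -1.18 V.
Balancing electrons gives n = 2.
ΔG° = −nFE° = −(2)(96485)(-1.18) = 227,705 J = +227.7 kJ/mol.

+227.7 kJ/mol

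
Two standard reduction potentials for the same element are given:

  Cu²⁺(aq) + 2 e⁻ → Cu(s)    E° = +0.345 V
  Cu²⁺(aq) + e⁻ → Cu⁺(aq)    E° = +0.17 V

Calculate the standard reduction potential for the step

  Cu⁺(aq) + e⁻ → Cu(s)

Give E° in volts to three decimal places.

Sequential free energies add, so n₃E°₃ = n₁E°₁ + n₂E°₂.
With n₃ = 2, and the known step contributing 1×(+0.17) V, the unknown satisfies 1·E° = 2×(+0.345) − 1×(+0.17) = +0.520.
E° = +0.520 / 1 = +0.520 V.

+0.520 V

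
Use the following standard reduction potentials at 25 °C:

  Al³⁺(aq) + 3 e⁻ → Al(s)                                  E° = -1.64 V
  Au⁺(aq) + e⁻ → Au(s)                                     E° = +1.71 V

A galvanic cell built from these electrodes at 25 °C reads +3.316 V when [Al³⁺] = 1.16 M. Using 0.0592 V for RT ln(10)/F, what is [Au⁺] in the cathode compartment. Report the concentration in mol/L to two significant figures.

Au⁺/Au is the cathode, Al³⁺/Al the anode: E°cell = +3.35 V, n = 3.
Overall reaction: 3 Au⁺(aq) + Al(s) → 3 Au(s) + Al³⁺(aq); Q = [Al³⁺]^1/[Au⁺]^3.
From E = E° − (0.0592/n) log Q: log Q = (E° − E)·n/0.0592 = (+3.35 − (+3.316))·3/0.0592 = 1.7230.
So 3·log[Au⁺] = 1·log(1.16) − log Q = 0.0645 − (1.7230) = -1.6585; log[Au⁺] = -1.6585 / 3 = -0.5528; [Au⁺] = 10^(-0.5528) ≈ 0.28 M.

0.28 M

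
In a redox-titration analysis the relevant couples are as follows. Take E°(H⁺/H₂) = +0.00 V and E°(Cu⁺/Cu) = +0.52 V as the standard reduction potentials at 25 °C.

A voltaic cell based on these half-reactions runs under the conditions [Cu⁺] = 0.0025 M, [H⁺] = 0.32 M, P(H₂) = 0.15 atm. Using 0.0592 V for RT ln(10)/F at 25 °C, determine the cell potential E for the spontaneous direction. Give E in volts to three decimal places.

+0.371 V

Cu⁺/Cu is the cathode (higher E°), H⁺/H₂ the anode: E°cell = +0.52 − (+0.00) = +0.52 V, n = 2.
Overall: 2 Cu⁺(aq) + H₂(g) → 2 Cu(s) + 2 H⁺(aq)
Q = [H⁺]^2 / ([Cu⁺]^2·P(H₂)); log Q = 5.038.
E = E° − (0.0592/n) log Q = +0.52 − (0.0592/2)(5.038) = +0.371 V.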